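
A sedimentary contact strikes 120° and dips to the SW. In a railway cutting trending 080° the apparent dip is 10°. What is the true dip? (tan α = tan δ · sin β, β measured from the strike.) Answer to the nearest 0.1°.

15.3°

The section is 40° from the strike.
tan(true dip) = tan 10° / sin 40° = 0.2743
δ = arctan(0.2743) = 15.34°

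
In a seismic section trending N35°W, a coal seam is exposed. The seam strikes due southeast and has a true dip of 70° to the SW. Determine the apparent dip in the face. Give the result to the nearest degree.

26°

The strike is due southeast and the section trends N35°W; the acute angle between them is β = 10°.
tan α = tan 70° × sin 10° = 2.7475 × 0.1736 = 0.4771
α = arctan(0.4771) = 25.51°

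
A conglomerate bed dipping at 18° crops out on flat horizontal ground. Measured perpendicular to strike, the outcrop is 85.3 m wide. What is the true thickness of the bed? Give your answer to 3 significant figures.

26.4 m

True thickness t = w · sin(dip) = 85.3 × sin 18°
t = 85.3 × 0.3090 = 26.359 m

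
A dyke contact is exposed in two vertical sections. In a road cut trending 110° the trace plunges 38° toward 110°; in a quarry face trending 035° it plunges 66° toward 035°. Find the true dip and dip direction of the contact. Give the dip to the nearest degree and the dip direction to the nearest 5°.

true dip 66°, dip direction 040°

Each apparent-dip line lies in the plane. As unit vectors (x east, y north, z up), v₁ plunges 38°→110° and v₂ plunges 66°→035°.
n = v₁ × v₂ = (0.451, 0.533, 0.310) (taken with n_z > 0).
Dip δ = arctan(|n_h|/n_z) = arctan(0.698/0.310) = 66.1°.
Dip direction = atan2(0.451, 0.533) = 40° (azimuth of n's horizontal projection).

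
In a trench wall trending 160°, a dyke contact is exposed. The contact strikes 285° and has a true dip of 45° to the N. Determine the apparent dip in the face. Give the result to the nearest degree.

The strike is 285° and the section trends 160°; the acute angle between them is β = 55°.
tan(apparent dip) = tan 45° · sin 55° = 0.8192
apparent dip = arctan 0.8192 = 39.32°

39°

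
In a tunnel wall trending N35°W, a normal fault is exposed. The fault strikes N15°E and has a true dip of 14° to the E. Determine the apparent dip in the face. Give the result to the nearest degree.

11°

The section lies 50° from the strike.
tan(apparent dip) = tan 14° · sin 50° = 0.1910
α = arctan(0.1910) = 10.81°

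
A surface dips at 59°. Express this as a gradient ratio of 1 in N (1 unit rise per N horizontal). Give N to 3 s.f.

1 : N means tan θ = 1/N, so N = 1/tan 59° = 1/1.6643

1 in 0.601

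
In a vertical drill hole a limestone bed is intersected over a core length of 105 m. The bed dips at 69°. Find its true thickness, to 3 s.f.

True thickness t = h · cos(dip) = 105 × cos 69°
t = 105 × 0.3584 = 37.629 m

37.6 m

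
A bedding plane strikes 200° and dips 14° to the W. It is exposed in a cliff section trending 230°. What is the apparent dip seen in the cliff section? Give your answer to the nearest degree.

Angle between strike (200°) and section (230°): β = 30°.
tan α = tan 14° × sin 30° = 0.2493 × 0.5000 = 0.1247
α = arctan(0.1247) = 7.11°

7°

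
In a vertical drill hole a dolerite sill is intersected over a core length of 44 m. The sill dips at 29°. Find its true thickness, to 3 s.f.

True thickness t = h · cos(dip) = 44 × cos 29°
t = 44 × 0.8746 = 38.483 m

38.5 m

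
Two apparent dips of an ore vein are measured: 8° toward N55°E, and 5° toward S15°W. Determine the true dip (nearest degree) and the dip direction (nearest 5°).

true dip 18°, dip direction 120°

The two traces are lines in the plane: v₁ = (sin 55°·cos 8°, cos 55°·cos 8°, −sin 8°), v₂ = (sin 195°·cos 5°, cos 195°·cos 5°, −sin 5°).
n = v₁ × v₂ = (0.183, -0.107, 0.634) (taken with n_z > 0).
tan δ = √(n_x²+n_y²)/n_z = 0.212/0.634, so δ = 18.5°.
Dip direction = atan2(0.183, -0.107) = 120° (azimuth of n's horizontal projection).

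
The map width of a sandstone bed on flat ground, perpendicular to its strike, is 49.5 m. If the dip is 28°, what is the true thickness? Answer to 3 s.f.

True thickness t = w · sin(dip) = 49.5 × sin 28°
t = 49.5 × 0.4695 = 23.239 m

23.2 m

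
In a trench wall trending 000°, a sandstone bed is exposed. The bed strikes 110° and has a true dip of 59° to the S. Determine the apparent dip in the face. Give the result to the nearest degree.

The section lies 70° from the strike.
tan α = tan 59° × sin 70° = 1.6643 × 0.9397 = 1.5639
apparent dip = arctan 1.5639 = 57.40°

57°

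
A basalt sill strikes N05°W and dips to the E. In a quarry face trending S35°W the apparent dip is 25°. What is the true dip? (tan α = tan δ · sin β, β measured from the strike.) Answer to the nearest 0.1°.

36.0°

β = acute angle between strike N05°W and section S35°W = 40°.
tan δ = tan α / sin β = tan 25° / sin 40° = 0.4663 / 0.6428 = 0.7254
true dip = arctan 0.7254 = 35.96°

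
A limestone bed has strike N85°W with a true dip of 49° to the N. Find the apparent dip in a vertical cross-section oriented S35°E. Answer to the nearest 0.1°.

41.4°

The strike is N85°W and the section trends S35°E; the acute angle between them is β = 50°.
tan α = tan 49° × sin 50° = 1.1504 × 0.7660 = 0.8812
α = arctan(0.8812) = 41.39°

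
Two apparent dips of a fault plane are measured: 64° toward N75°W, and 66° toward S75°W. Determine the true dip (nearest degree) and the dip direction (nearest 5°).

true dip 66°, dip direction 260°

The two traces are lines in the plane: v₁ = (sin 285°·cos 64°, cos 285°·cos 64°, −sin 64°), v₂ = (sin 255°·cos 66°, cos 255°·cos 66°, −sin 66°).
The plane normal is n = v₁ × v₂ ∝ (-0.198, -0.034, 0.089).
True dip = arccos(n_z / |n|) = arccos(0.4053) = 66.1°.
Dip direction = azimuth of (n_x, n_y) = atan2(-0.198, -0.034) = 260°.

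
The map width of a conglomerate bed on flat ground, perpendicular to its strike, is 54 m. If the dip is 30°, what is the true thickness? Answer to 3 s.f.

27.0 m

True thickness t = w · sin(dip) = 54 × sin 30°
t = 54 × 0.5000 = 27.000 m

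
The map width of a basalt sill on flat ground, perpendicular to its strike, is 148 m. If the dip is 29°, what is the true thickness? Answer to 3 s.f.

True thickness t = w · sin(dip) = 148 × sin 29°
t = 148 × 0.4848 = 71.752 m

71.8 m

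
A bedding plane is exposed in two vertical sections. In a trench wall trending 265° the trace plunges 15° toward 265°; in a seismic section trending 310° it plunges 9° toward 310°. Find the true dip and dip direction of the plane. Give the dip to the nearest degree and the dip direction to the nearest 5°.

Represent each trace as a vector plunging at its apparent dip toward its trend (east-north-up frame): v₁ = (-0.962, -0.084, -0.259), v₂ = (-0.757, 0.635, -0.156).
Cross product v₁ × v₂ gives the pole to the plane: n ∝ (-0.177, -0.045, 0.675).
tan δ = √(n_x²+n_y²)/n_z = 0.183/0.675, so δ = 15.2°.
Dip direction = azimuth of (n_x, n_y) = atan2(-0.177, -0.045) = 256°.

true dip 15°, dip direction 255°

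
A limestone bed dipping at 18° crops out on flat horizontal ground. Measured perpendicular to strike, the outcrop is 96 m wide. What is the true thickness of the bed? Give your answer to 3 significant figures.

29.7 m

True thickness t = w · sin(dip) = 96 × sin 18°
t = 96 × 0.3090 = 29.666 m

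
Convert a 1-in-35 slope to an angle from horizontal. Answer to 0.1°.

tan θ = 1/35 = 0.0286
θ = arctan(0.0286) = 1.64°

1.6°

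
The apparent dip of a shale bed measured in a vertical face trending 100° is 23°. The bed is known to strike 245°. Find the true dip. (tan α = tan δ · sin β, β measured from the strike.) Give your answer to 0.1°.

36.5°

β = acute angle between strike 245° and section 100° = 35°.
tan(true dip) = tan 23° / sin 35° = 0.7400
true dip = arctan 0.7400 = 36.50°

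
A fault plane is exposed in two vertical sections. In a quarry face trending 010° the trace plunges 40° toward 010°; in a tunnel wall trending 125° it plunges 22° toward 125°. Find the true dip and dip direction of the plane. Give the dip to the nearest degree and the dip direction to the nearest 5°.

Each apparent-dip line lies in the plane. As unit vectors (x east, y north, z up), v₁ plunges 40°→010° and v₂ plunges 22°→125°.
The plane normal is n = v₁ × v₂ ∝ (0.624, 0.438, 0.644).
Dip δ = arctan(|n_h|/n_z) = arctan(0.763/0.644) = 49.8°.
Dip direction = azimuth of (n_x, n_y) = atan2(0.624, 0.438) = 55°.

true dip 50°, dip direction 055°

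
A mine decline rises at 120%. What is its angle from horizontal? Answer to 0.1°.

tan θ = 120/100 = 1.2000
θ = arctan(1.2000) = 50.19°

50.2°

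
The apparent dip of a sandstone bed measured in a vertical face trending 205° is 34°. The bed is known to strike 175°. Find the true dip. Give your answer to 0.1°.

53.5°

β = acute angle between strike 175° and section 205° = 30°.
tan(true dip) = tan 34° / sin 30° = 1.3490
δ = arctan(1.3490) = 53.45°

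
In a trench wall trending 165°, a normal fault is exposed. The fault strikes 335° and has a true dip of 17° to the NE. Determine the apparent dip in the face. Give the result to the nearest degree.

3°

The section lies 10° from the strike.
tan(apparent dip) = tan 17° · sin 10° = 0.0531
α = arctan(0.0531) = 3.04°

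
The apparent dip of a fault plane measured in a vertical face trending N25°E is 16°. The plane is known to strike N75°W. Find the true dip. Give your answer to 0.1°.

The section is 80° from the strike.
tan δ = tan α / sin β = tan 16° / sin 80° = 0.2867 / 0.9848 = 0.2912
true dip = arctan 0.2912 = 16.23°

16.2°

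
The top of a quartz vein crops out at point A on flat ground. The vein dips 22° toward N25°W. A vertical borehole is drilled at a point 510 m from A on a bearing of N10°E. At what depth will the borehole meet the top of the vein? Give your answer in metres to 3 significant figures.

169 m

The hole lies 35° from the dip direction, so the down-dip offset is 510 × cos 35° = 417.77 m.
Depth = down-dip offset × tan(dip) = 417.77 × tan 22° = 417.77 × 0.4040
Depth = 168.79 m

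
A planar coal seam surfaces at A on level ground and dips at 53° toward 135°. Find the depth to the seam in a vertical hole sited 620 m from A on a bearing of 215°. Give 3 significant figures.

The hole lies 80° from the dip direction, so the down-dip offset is 620 × cos 80° = 107.66 m.
Depth = down-dip offset × tan(dip) = 107.66 × tan 53° = 107.66 × 1.3270
Depth = 142.87 m

143 m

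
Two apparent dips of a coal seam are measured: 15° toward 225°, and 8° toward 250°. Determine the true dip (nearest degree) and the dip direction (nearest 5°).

The two traces are lines in the plane: v₁ = (sin 225°·cos 15°, cos 225°·cos 15°, −sin 15°), v₂ = (sin 250°·cos 8°, cos 250°·cos 8°, −sin 8°).
Cross product v₁ × v₂ gives the pole to the plane: n ∝ (-0.007, -0.146, 0.404).
Dip δ = arctan(|n_h|/n_z) = arctan(0.146/0.404) = 19.9°.
The horizontal component of n points toward azimuth atan2(n_x, n_y) = 183°, the dip direction.

true dip 20°, dip direction 185°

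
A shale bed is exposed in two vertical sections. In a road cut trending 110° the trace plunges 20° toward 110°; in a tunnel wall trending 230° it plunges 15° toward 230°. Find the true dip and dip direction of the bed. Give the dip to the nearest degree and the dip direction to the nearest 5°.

The two traces are lines in the plane: v₁ = (sin 110°·cos 20°, cos 110°·cos 20°, −sin 20°), v₂ = (sin 230°·cos 15°, cos 230°·cos 15°, −sin 15°).
n = v₁ × v₂ = (0.129, -0.482, 0.786) (taken with n_z > 0).
tan δ = √(n_x²+n_y²)/n_z = 0.499/0.786, so δ = 32.4°.
Dip direction = azimuth of (n_x, n_y) = atan2(0.129, -0.482) = 165°.

true dip 32°, dip direction 165°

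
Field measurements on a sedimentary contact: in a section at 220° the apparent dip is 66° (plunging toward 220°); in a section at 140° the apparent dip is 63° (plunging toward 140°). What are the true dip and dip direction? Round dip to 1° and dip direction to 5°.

Each apparent-dip line lies in the plane. As unit vectors (x east, y north, z up), v₁ plunges 66°→220° and v₂ plunges 63°→140°.
n = v₁ × v₂ = (-0.040, -0.500, 0.182) (taken with n_z > 0).
True dip = arccos(n_z / |n|) = arccos(0.3411) = 70.1°.
Dip direction = atan2(-0.040, -0.500) = 185° (azimuth of n's horizontal projection).

true dip 70°, dip direction 185°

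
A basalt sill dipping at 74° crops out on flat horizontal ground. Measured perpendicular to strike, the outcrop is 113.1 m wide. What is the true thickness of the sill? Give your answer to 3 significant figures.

109 m

True thickness t = w · sin(dip) = 113.1 × sin 74°
t = 113.1 × 0.9613 = 108.719 m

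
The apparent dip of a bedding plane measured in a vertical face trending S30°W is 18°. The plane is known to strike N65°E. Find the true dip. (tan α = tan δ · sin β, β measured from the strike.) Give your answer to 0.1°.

29.5°

β = acute angle between strike N65°E and section S30°W = 35°.
tan(true dip) = tan 18° / sin 35° = 0.5665
true dip = arctan 0.5665 = 29.53°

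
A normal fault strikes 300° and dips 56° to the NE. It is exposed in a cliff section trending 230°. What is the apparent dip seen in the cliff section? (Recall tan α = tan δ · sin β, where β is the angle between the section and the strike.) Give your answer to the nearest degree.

The section lies 70° from the strike.
tan α = tan 56° × sin 70° = 1.4826 × 0.9397 = 1.3932
apparent dip = arctan 1.3932 = 54.33°

54°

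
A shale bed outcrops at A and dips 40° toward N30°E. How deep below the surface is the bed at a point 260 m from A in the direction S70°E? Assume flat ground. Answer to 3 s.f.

37.9 m

The hole lies 80° from the dip direction, so the down-dip offset is 260 × cos 80° = 45.15 m.
Depth = down-dip offset × tan(dip) = 45.15 × tan 40° = 45.15 × 0.8391
Depth = 37.88 m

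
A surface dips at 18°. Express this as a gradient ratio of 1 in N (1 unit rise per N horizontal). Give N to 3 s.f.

1 : N means tan θ = 1/N, so N = 1/tan 18° = 1/0.3249

1 in 3.08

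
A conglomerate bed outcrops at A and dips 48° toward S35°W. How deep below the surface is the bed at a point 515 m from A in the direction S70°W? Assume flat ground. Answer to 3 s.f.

The hole lies 35° from the dip direction, so the down-dip offset is 515 × cos 35° = 421.86 m.
Depth = down-dip offset × tan(dip) = 421.86 × tan 48° = 421.86 × 1.1106
Depth = 468.53 m

469 m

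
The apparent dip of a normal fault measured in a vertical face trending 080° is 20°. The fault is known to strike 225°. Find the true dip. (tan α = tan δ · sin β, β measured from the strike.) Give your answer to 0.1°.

The section is 35° from the strike.
tan δ = tan α / sin β = tan 20° / sin 35° = 0.3640 / 0.5736 = 0.6346
δ = arctan(0.6346) = 32.40°

32.4°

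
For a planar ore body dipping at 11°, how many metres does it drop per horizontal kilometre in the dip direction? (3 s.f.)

194 m

drop per km = 1000 × tan 11° = 1000 × 0.1944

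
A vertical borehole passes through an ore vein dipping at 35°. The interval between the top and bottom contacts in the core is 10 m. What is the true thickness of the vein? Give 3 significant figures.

8.19 m

True thickness t = h · cos(dip) = 10 × cos 35°
t = 10 × 0.8192 = 8.192 m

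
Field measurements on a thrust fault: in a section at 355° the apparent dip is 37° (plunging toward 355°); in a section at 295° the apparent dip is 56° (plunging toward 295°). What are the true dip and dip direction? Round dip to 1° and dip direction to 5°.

The two traces are lines in the plane: v₁ = (sin 355°·cos 37°, cos 355°·cos 37°, −sin 37°), v₂ = (sin 295°·cos 56°, cos 295°·cos 56°, −sin 56°).
Cross product v₁ × v₂ gives the pole to the plane: n ∝ (-0.517, 0.247, 0.387).
tan δ = √(n_x²+n_y²)/n_z = 0.573/0.387, so δ = 56.0°.
The horizontal component of n points toward azimuth atan2(n_x, n_y) = 296°, the dip direction.

true dip 56°, dip direction 295°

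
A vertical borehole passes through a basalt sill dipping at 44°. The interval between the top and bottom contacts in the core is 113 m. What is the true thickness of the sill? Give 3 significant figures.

81.3 m

True thickness t = h · cos(dip) = 113 × cos 44°
t = 113 × 0.7193 = 81.285 m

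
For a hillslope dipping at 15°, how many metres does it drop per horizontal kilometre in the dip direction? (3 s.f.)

drop per km = 1000 × tan 15° = 1000 × 0.2679

268 m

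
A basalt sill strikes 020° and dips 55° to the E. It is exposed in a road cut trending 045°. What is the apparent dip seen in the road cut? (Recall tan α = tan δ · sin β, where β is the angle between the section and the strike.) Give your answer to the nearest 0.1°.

The section lies 25° from the strike.
tan α = tan 55° × sin 25° = 1.4281 × 0.4226 = 0.6036
apparent dip = arctan 0.6036 = 31.11°

31.1°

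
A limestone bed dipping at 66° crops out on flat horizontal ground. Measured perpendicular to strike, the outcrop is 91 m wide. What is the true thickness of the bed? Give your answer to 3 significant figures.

True thickness t = w · sin(dip) = 91 × sin 66°
t = 91 × 0.9135 = 83.133 m

83.1 m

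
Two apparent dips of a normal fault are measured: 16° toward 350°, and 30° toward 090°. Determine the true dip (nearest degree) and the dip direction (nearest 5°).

true dip 35°, dip direction 055°

Represent each trace as a vector plunging at its apparent dip toward its trend (east-north-up frame): v₁ = (-0.167, 0.947, -0.276), v₂ = (0.866, 0.000, -0.500).
n = v₁ × v₂ = (0.473, 0.322, 0.820) (taken with n_z > 0).
Dip δ = arctan(|n_h|/n_z) = arctan(0.573/0.820) = 34.9°.
Dip direction = azimuth of (n_x, n_y) = atan2(0.473, 0.322) = 56°.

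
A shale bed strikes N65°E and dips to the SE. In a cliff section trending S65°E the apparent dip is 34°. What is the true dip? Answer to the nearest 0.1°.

The section is 50° from the strike.
tan δ = tan α / sin β = tan 34° / sin 50° = 0.6745 / 0.7660 = 0.8805
δ = arctan(0.8805) = 41.36°

41.4°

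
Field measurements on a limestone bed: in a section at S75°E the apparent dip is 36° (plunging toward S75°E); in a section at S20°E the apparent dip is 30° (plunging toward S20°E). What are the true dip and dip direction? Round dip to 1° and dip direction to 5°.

true dip 37°, dip direction 120°

The two traces are lines in the plane: v₁ = (sin 105°·cos 36°, cos 105°·cos 36°, −sin 36°), v₂ = (sin 160°·cos 30°, cos 160°·cos 30°, −sin 30°).
Cross product v₁ × v₂ gives the pole to the plane: n ∝ (0.374, -0.217, 0.574).
True dip = arccos(n_z / |n|) = arccos(0.7990) = 37.0°.
The horizontal component of n points toward azimuth atan2(n_x, n_y) = 120°, the dip direction.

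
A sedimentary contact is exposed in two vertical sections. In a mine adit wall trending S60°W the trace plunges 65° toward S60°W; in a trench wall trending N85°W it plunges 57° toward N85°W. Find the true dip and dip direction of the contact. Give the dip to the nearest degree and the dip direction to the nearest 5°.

true dip 65°, dip direction 230°

Each apparent-dip line lies in the plane. As unit vectors (x east, y north, z up), v₁ plunges 65°→S60°W and v₂ plunges 57°→N85°W.
n = v₁ × v₂ = (-0.220, -0.185, 0.132) (taken with n_z > 0).
True dip = arccos(n_z / |n|) = arccos(0.4173) = 65.3°.
The horizontal component of n points toward azimuth atan2(n_x, n_y) = 230°, the dip direction.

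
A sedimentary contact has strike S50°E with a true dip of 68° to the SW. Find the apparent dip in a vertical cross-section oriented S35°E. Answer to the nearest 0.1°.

The strike is S50°E and the section trends S35°E; the acute angle between them is β = 15°.
tan α = tan 68° × sin 15° = 2.4751 × 0.2588 = 0.6406
α = arctan(0.6406) = 32.64°

32.6°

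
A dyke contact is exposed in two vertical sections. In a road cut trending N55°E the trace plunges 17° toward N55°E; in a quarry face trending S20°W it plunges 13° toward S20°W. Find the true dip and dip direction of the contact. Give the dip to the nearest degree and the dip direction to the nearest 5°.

The two traces are lines in the plane: v₁ = (sin 55°·cos 17°, cos 55°·cos 17°, −sin 17°), v₂ = (sin 200°·cos 13°, cos 200°·cos 13°, −sin 13°).
Cross product v₁ × v₂ gives the pole to the plane: n ∝ (0.391, -0.274, 0.534).
tan δ = √(n_x²+n_y²)/n_z = 0.477/0.534, so δ = 41.8°.
Dip direction = atan2(0.391, -0.274) = 125° (azimuth of n's horizontal projection).

true dip 42°, dip direction 125°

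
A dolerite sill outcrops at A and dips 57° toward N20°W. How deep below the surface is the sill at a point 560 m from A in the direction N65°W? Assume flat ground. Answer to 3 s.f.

610 m

The hole lies 45° from the dip direction, so the down-dip offset is 560 × cos 45° = 395.98 m.
Depth = down-dip offset × tan(dip) = 395.98 × tan 57° = 395.98 × 1.5399
Depth = 609.76 m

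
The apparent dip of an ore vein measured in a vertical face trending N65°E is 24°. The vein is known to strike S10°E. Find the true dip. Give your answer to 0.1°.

β = acute angle between strike S10°E and section N65°E = 75°.
tan δ = tan α / sin β = tan 24° / sin 75° = 0.4452 / 0.9659 = 0.4609
true dip = arctan 0.4609 = 24.75°

24.7°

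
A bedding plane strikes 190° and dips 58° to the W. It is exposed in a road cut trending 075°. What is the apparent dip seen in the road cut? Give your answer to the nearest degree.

55°

Angle between strike (190°) and section (075°): β = 65°.
tan α = tan 58° × sin 65° = 1.6003 × 0.9063 = 1.4504
α = arctan(1.4504) = 55.42°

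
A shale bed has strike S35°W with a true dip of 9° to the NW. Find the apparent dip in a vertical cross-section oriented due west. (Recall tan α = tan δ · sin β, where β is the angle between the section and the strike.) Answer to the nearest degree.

7°

The strike is S35°W and the section trends due west; the acute angle between them is β = 55°.
tan α = tan 9° × sin 55° = 0.1584 × 0.8192 = 0.1297
apparent dip = arctan 0.1297 = 7.39°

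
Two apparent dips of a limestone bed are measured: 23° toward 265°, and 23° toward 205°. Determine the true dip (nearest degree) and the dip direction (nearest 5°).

true dip 26°, dip direction 235°

The two traces are lines in the plane: v₁ = (sin 265°·cos 23°, cos 265°·cos 23°, −sin 23°), v₂ = (sin 205°·cos 23°, cos 205°·cos 23°, −sin 23°).
The plane normal is n = v₁ × v₂ ∝ (-0.295, -0.206, 0.734).
tan δ = √(n_x²+n_y²)/n_z = 0.360/0.734, so δ = 26.1°.
Dip direction = atan2(-0.295, -0.206) = 235° (azimuth of n's horizontal projection).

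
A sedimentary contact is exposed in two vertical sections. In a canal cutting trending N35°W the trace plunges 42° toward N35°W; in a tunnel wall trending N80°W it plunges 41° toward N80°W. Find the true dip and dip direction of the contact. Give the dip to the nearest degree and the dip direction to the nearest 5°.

true dip 44°, dip direction 305°

The two traces are lines in the plane: v₁ = (sin 325°·cos 42°, cos 325°·cos 42°, −sin 42°), v₂ = (sin 280°·cos 41°, cos 280°·cos 41°, −sin 41°).
The plane normal is n = v₁ × v₂ ∝ (-0.312, 0.218, 0.397).
tan δ = √(n_x²+n_y²)/n_z = 0.380/0.397, so δ = 43.8°.
Dip direction = azimuth of (n_x, n_y) = atan2(-0.312, 0.218) = 305°.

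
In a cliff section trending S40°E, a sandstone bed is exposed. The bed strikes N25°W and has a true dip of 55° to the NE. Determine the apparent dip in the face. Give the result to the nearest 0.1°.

20.3°

The section lies 15° from the strike.
tan(apparent dip) = tan 55° · sin 15° = 0.3696
apparent dip = arctan 0.3696 = 20.29°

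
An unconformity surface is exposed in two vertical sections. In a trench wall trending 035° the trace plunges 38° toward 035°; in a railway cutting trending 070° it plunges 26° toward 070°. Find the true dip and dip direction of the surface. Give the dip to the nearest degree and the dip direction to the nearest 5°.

The two traces are lines in the plane: v₁ = (sin 35°·cos 38°, cos 35°·cos 38°, −sin 38°), v₂ = (sin 70°·cos 26°, cos 70°·cos 26°, −sin 26°).
Cross product v₁ × v₂ gives the pole to the plane: n ∝ (0.094, 0.322, 0.406).
Dip δ = arctan(|n_h|/n_z) = arctan(0.335/0.406) = 39.5°.
Dip direction = azimuth of (n_x, n_y) = atan2(0.094, 0.322) = 16°.

true dip 40°, dip direction 015°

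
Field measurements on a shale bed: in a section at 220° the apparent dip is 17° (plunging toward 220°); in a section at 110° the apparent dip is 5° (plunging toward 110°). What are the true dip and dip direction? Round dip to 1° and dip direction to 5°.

true dip 20°, dip direction 185°

The two traces are lines in the plane: v₁ = (sin 220°·cos 17°, cos 220°·cos 17°, −sin 17°), v₂ = (sin 110°·cos 5°, cos 110°·cos 5°, −sin 5°).
Cross product v₁ × v₂ gives the pole to the plane: n ∝ (-0.036, -0.327, 0.895).
True dip = arccos(n_z / |n|) = arccos(0.9385) = 20.2°.
Dip direction = azimuth of (n_x, n_y) = atan2(-0.036, -0.327) = 186°.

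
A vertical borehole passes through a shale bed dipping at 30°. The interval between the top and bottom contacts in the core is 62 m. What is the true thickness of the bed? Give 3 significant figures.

53.7 m

True thickness t = h · cos(dip) = 62 × cos 30°
t = 62 × 0.8660 = 53.694 m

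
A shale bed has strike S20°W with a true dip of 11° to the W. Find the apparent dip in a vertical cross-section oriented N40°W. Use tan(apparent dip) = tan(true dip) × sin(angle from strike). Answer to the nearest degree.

10°

The strike is S20°W and the section trends N40°W; the acute angle between them is β = 60°.
tan α = tan 11° × sin 60° = 0.1944 × 0.8660 = 0.1683
α = arctan(0.1683) = 9.56°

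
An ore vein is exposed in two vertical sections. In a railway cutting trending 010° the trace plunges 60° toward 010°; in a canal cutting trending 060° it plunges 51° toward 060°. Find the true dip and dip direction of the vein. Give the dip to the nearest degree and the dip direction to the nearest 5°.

true dip 60°, dip direction 015°

Each apparent-dip line lies in the plane. As unit vectors (x east, y north, z up), v₁ plunges 60°→010° and v₂ plunges 51°→060°.
The plane normal is n = v₁ × v₂ ∝ (0.110, 0.405, 0.241).
tan δ = √(n_x²+n_y²)/n_z = 0.419/0.241, so δ = 60.1°.
Dip direction = atan2(0.110, 0.405) = 15° (azimuth of n's horizontal projection).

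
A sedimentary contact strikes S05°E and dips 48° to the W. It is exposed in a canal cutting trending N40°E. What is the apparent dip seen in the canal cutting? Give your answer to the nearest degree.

The strike is S05°E and the section trends N40°E; the acute angle between them is β = 45°.
tan(apparent dip) = tan 48° · sin 45° = 0.7853
apparent dip = arctan 0.7853 = 38.14°

38°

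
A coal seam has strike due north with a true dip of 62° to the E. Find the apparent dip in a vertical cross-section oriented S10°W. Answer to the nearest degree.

Angle between strike (due north) and section (S10°W): β = 10°.
tan α = tan 62° × sin 10° = 1.8807 × 0.1736 = 0.3266
apparent dip = arctan 0.3266 = 18.09°

18°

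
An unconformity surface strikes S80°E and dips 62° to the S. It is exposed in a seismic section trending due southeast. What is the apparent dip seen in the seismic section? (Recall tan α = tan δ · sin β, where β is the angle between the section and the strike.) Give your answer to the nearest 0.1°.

Angle between strike (S80°E) and section (due southeast): β = 35°.
tan α = tan 62° × sin 35° = 1.8807 × 0.5736 = 1.0787
apparent dip = arctan 1.0787 = 47.17°

47.2°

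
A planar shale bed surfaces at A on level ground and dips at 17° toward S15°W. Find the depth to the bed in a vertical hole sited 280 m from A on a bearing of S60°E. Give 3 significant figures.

22.2 m

The hole lies 75° from the dip direction, so the down-dip offset is 280 × cos 75° = 72.47 m.
Depth = down-dip offset × tan(dip) = 72.47 × tan 17° = 72.47 × 0.3057
Depth = 22.16 m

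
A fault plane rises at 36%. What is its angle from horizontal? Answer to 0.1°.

tan θ = 36/100 = 0.3600
θ = arctan(0.3600) = 19.80°

19.8°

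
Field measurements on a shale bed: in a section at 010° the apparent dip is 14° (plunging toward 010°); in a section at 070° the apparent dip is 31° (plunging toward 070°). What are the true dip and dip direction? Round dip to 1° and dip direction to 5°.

true dip 31°, dip direction 075°

Represent each trace as a vector plunging at its apparent dip toward its trend (east-north-up frame): v₁ = (0.168, 0.956, -0.242), v₂ = (0.805, 0.293, -0.515).
n = v₁ × v₂ = (0.421, 0.108, 0.720) (taken with n_z > 0).
tan δ = √(n_x²+n_y²)/n_z = 0.435/0.720, so δ = 31.1°.
The horizontal component of n points toward azimuth atan2(n_x, n_y) = 76°, the dip direction.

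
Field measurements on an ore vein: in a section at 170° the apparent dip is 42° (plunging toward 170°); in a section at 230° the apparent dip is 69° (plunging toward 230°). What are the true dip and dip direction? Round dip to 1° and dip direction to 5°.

true dip 69°, dip direction 240°

Represent each trace as a vector plunging at its apparent dip toward its trend (east-north-up frame): v₁ = (0.129, -0.732, -0.669), v₂ = (-0.275, -0.230, -0.934).
The plane normal is n = v₁ × v₂ ∝ (-0.529, -0.304, 0.231).
tan δ = √(n_x²+n_y²)/n_z = 0.610/0.231, so δ = 69.3°.
The horizontal component of n points toward azimuth atan2(n_x, n_y) = 240°, the dip direction.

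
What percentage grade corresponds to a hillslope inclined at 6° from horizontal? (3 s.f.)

10.5%

grade % = 100 × tan 6° = 100 × 0.1051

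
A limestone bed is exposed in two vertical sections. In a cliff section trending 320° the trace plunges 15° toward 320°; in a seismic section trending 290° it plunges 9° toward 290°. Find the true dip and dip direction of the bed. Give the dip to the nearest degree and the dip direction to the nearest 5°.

true dip 17°, dip direction 350°

Each apparent-dip line lies in the plane. As unit vectors (x east, y north, z up), v₁ plunges 15°→320° and v₂ plunges 9°→290°.
n = v₁ × v₂ = (-0.028, 0.143, 0.477) (taken with n_z > 0).
tan δ = √(n_x²+n_y²)/n_z = 0.146/0.477, so δ = 17.0°.
Dip direction = azimuth of (n_x, n_y) = atan2(-0.028, 0.143) = 349°.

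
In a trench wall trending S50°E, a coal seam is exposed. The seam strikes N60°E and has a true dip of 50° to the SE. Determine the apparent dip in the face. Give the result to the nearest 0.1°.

48.2°

The section lies 70° from the strike.
tan α = tan 50° × sin 70° = 1.1918 × 0.9397 = 1.1199
apparent dip = arctan 1.1199 = 48.24°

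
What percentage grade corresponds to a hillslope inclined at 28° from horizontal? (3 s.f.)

grade % = 100 × tan 28° = 100 × 0.5317

53.2%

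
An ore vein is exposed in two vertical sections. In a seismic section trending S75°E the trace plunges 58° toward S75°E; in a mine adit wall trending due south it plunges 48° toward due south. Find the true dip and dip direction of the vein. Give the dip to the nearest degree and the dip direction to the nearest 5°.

true dip 60°, dip direction 130°

Each apparent-dip line lies in the plane. As unit vectors (x east, y north, z up), v₁ plunges 58°→S75°E and v₂ plunges 48°→due south.
n = v₁ × v₂ = (0.466, -0.380, 0.343) (taken with n_z > 0).
Dip δ = arctan(|n_h|/n_z) = arctan(0.601/0.343) = 60.3°.
Dip direction = azimuth of (n_x, n_y) = atan2(0.466, -0.380) = 129°.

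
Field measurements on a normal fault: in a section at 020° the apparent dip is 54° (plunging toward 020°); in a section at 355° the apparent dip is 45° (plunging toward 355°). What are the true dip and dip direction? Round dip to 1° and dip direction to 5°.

true dip 56°, dip direction 045°

The two traces are lines in the plane: v₁ = (sin 20°·cos 54°, cos 20°·cos 54°, −sin 54°), v₂ = (sin 355°·cos 45°, cos 355°·cos 45°, −sin 45°).
The plane normal is n = v₁ × v₂ ∝ (0.179, 0.192, 0.176).
tan δ = √(n_x²+n_y²)/n_z = 0.263/0.176, so δ = 56.2°.
Dip direction = azimuth of (n_x, n_y) = atan2(0.179, 0.192) = 43°.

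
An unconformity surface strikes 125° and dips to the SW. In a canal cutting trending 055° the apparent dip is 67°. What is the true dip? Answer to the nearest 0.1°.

68.3°

The section is 70° from the strike.
tan δ = tan α / sin β = tan 67° / sin 70° = 2.3559 / 0.9397 = 2.5070
δ = arctan(2.5070) = 68.25°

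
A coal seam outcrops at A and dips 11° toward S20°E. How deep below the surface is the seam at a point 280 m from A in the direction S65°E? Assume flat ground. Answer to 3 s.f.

38.5 m

The hole lies 45° from the dip direction, so the down-dip offset is 280 × cos 45° = 197.99 m.
Depth = down-dip offset × tan(dip) = 197.99 × tan 11° = 197.99 × 0.1944
Depth = 38.49 m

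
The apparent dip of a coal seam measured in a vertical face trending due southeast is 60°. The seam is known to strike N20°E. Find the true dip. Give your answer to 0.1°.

62.4°

β = acute angle between strike N20°E and section due southeast = 65°.
tan δ = tan α / sin β = tan 60° / sin 65° = 1.7321 / 0.9063 = 1.9111
δ = arctan(1.9111) = 62.38°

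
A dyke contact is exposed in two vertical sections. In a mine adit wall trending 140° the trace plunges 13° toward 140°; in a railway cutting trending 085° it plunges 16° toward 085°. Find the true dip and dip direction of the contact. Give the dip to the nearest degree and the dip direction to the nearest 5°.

The two traces are lines in the plane: v₁ = (sin 140°·cos 13°, cos 140°·cos 13°, −sin 13°), v₂ = (sin 85°·cos 16°, cos 85°·cos 16°, −sin 16°).
The plane normal is n = v₁ × v₂ ∝ (0.225, -0.043, 0.767).
Dip δ = arctan(|n_h|/n_z) = arctan(0.229/0.767) = 16.6°.
Dip direction = atan2(0.225, -0.043) = 101° (azimuth of n's horizontal projection).

true dip 17°, dip direction 100°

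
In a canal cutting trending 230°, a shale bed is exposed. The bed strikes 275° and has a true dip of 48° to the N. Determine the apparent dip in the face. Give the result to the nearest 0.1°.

The strike is 275° and the section trends 230°; the acute angle between them is β = 45°.
tan α = tan 48° × sin 45° = 1.1106 × 0.7071 = 0.7853
apparent dip = arctan 0.7853 = 38.14°

38.1°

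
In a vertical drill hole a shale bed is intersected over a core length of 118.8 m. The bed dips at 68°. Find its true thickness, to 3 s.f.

True thickness t = h · cos(dip) = 118.8 × cos 68°
t = 118.8 × 0.3746 = 44.503 m

44.5 m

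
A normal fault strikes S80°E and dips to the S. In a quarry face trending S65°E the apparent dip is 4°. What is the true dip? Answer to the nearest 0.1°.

15.1°

β = acute angle between strike S80°E and section S65°E = 15°.
tan(true dip) = tan 4° / sin 15° = 0.2702
true dip = arctan 0.2702 = 15.12°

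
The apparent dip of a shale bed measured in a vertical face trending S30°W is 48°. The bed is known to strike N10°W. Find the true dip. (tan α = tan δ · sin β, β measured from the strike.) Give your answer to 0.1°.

59.9°

β = acute angle between strike N10°W and section S30°W = 40°.
tan δ = tan α / sin β = tan 48° / sin 40° = 1.1106 / 0.6428 = 1.7278
δ = arctan(1.7278) = 59.94°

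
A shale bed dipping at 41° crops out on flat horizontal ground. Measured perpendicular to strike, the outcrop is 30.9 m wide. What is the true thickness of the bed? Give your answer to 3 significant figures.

True thickness t = w · sin(dip) = 30.9 × sin 41°
t = 30.9 × 0.6561 = 20.272 m

20.3 m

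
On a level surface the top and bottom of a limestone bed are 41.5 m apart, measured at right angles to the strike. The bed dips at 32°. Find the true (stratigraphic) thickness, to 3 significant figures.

True thickness t = w · sin(dip) = 41.5 × sin 32°
t = 41.5 × 0.5299 = 21.992 m

22.0 m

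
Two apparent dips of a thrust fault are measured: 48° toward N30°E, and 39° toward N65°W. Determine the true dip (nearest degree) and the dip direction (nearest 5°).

Each apparent-dip line lies in the plane. As unit vectors (x east, y north, z up), v₁ plunges 48°→N30°E and v₂ plunges 39°→N65°W.
Cross product v₁ × v₂ gives the pole to the plane: n ∝ (-0.121, 0.734, 0.518).
tan δ = √(n_x²+n_y²)/n_z = 0.744/0.518, so δ = 55.1°.
The horizontal component of n points toward azimuth atan2(n_x, n_y) = 351°, the dip direction.

true dip 55°, dip direction 350°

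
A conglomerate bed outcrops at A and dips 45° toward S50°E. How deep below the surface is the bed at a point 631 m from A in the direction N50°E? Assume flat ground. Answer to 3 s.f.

110 m

The hole lies 80° from the dip direction, so the down-dip offset is 631 × cos 80° = 109.57 m.
Depth = down-dip offset × tan(dip) = 109.57 × tan 45° = 109.57 × 1.0000
Depth = 109.57 m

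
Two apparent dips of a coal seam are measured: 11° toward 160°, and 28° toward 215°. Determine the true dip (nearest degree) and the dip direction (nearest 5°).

Each apparent-dip line lies in the plane. As unit vectors (x east, y north, z up), v₁ plunges 11°→160° and v₂ plunges 28°→215°.
Cross product v₁ × v₂ gives the pole to the plane: n ∝ (-0.295, -0.254, 0.710).
True dip = arccos(n_z / |n|) = arccos(0.8767) = 28.7°.
Dip direction = atan2(-0.295, -0.254) = 229° (azimuth of n's horizontal projection).

true dip 29°, dip direction 230°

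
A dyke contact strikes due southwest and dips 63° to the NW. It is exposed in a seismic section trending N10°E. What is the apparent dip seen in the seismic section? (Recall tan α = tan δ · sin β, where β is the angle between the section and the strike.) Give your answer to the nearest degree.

48°

Angle between strike (due southwest) and section (N10°E): β = 35°.
tan α = tan 63° × sin 35° = 1.9626 × 0.5736 = 1.1257
apparent dip = arctan 1.1257 = 48.38°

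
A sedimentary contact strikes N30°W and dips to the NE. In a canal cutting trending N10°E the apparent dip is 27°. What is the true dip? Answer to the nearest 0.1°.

38.4°

β = acute angle between strike N30°W and section N10°E = 40°.
tan δ = tan α / sin β = tan 27° / sin 40° = 0.5095 / 0.6428 = 0.7927
true dip = arctan 0.7927 = 38.40°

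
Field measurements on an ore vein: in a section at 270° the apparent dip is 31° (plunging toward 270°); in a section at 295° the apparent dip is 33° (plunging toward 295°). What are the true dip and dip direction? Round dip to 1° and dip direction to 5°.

Each apparent-dip line lies in the plane. As unit vectors (x east, y north, z up), v₁ plunges 31°→270° and v₂ plunges 33°→295°.
The plane normal is n = v₁ × v₂ ∝ (-0.183, 0.075, 0.304).
tan δ = √(n_x²+n_y²)/n_z = 0.197/0.304, so δ = 33.0°.
Dip direction = atan2(-0.183, 0.075) = 292° (azimuth of n's horizontal projection).

true dip 33°, dip direction 290°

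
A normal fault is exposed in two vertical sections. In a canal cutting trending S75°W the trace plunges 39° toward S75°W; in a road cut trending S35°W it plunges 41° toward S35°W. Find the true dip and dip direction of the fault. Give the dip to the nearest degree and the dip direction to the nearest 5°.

Represent each trace as a vector plunging at its apparent dip toward its trend (east-north-up frame): v₁ = (-0.751, -0.201, -0.629), v₂ = (-0.433, -0.618, -0.656).
The plane normal is n = v₁ × v₂ ∝ (-0.257, -0.220, 0.377).
tan δ = √(n_x²+n_y²)/n_z = 0.338/0.377, so δ = 41.9°.
The horizontal component of n points toward azimuth atan2(n_x, n_y) = 229°, the dip direction.

true dip 42°, dip direction 230°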